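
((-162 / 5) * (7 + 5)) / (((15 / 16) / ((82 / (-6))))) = 141696 / 25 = 5667.84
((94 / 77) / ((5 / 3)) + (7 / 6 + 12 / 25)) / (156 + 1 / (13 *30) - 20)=357227 / 20420785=0.02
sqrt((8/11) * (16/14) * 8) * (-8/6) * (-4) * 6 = 512 * sqrt(154)/77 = 82.52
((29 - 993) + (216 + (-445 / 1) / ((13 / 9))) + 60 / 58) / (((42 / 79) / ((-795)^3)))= 5262819833849625 / 5278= 997123879092.39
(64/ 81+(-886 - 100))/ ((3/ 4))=-1313.61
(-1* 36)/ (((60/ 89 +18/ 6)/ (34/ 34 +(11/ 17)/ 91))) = -1663944/ 168623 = -9.87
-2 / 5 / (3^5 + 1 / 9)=-9 / 5470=-0.00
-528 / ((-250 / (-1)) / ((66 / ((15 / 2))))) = -11616 / 625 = -18.59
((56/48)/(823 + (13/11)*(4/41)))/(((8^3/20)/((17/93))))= 53669/5302874880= 0.00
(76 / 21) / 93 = 76 / 1953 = 0.04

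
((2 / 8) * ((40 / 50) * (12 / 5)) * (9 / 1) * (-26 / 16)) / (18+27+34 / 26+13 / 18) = -0.15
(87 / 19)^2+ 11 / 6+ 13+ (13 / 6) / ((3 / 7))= 132740 / 3249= 40.86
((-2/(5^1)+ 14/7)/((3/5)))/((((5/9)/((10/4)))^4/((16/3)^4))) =884736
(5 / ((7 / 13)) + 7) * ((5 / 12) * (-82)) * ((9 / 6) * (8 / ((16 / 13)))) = -5425.18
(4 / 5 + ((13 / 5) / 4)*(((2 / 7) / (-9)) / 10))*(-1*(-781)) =623.19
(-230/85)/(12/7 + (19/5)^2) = -8050/48059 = -0.17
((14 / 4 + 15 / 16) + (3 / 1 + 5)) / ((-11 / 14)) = -1393 / 88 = -15.83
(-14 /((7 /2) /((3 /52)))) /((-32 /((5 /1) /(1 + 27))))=15 /11648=0.00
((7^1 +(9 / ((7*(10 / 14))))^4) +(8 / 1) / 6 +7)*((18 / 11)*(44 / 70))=83028 / 3125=26.57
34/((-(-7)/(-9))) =-306/7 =-43.71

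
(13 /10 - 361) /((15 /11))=-13189 /50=-263.78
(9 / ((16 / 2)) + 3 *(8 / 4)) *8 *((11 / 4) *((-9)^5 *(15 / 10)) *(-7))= 777498183 / 8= 97187272.88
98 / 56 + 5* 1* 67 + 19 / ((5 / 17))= 8027 / 20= 401.35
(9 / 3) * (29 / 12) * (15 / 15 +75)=551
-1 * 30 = -30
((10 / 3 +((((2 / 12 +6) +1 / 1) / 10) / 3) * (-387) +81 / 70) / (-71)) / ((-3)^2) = 0.14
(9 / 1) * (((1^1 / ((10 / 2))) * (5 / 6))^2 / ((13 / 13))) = 1 / 4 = 0.25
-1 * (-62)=62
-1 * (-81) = 81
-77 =-77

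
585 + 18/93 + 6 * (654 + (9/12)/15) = 1397943/310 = 4509.49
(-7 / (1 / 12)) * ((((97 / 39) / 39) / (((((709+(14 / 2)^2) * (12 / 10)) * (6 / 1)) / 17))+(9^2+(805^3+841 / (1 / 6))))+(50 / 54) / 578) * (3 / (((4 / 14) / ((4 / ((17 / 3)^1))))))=-306610308892942578601 / 944047689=-324782648658.06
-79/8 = -9.88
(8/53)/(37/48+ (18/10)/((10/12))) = 9600/186401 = 0.05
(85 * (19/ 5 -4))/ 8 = -17/ 8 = -2.12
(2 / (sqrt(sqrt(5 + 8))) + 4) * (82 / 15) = 164 * 13^(3 / 4) / 195 + 328 / 15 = 27.62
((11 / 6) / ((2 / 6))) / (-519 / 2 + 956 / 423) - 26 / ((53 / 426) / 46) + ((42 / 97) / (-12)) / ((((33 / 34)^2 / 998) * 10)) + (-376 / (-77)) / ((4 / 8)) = -81936910179957829 / 8528689582875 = -9607.21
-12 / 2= -6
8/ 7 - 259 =-1805/ 7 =-257.86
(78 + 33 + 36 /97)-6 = 10221 /97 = 105.37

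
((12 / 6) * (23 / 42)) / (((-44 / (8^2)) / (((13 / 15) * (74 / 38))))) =-177008 / 65835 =-2.69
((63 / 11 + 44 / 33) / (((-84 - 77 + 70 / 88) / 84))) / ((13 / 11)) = -41008 / 13091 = -3.13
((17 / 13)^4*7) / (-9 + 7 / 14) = -68782 / 28561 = -2.41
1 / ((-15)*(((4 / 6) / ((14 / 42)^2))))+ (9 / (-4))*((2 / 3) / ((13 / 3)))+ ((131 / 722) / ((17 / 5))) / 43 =-0.36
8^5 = 32768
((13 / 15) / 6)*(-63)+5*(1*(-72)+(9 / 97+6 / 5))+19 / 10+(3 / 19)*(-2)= -3327093 / 9215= -361.05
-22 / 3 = -7.33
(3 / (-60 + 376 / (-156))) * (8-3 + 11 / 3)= -507 / 1217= -0.42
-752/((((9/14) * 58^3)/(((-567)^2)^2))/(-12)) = 181353884121648/24389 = 7435888479.30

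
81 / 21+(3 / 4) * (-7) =-39 / 28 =-1.39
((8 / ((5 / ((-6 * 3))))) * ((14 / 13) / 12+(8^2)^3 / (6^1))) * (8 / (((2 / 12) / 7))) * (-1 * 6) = 164886817536 / 65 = 2536720269.78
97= 97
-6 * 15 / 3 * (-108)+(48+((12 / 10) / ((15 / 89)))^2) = 2086684 / 625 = 3338.69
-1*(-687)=687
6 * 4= 24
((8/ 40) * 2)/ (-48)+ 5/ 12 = 49/ 120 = 0.41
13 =13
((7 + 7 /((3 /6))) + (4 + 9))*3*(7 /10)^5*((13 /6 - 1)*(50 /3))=2000033 /6000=333.34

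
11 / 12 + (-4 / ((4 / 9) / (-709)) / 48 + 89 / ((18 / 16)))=212.97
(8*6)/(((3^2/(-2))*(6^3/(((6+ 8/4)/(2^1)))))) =-0.20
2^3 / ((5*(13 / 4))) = 32 / 65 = 0.49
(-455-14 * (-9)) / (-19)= 329 / 19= 17.32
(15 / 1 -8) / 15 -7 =-98 / 15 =-6.53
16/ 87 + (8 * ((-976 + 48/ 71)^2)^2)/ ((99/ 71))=5334785031050616868720/ 1027562481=5191689196221.85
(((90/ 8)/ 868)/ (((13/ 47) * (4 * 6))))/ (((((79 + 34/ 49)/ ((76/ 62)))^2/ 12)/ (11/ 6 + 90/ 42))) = 0.00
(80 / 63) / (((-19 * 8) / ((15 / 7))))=-50 / 2793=-0.02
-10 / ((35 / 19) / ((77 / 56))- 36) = 1045 / 3622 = 0.29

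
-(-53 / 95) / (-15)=-53 / 1425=-0.04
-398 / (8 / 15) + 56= -2761 / 4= -690.25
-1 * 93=-93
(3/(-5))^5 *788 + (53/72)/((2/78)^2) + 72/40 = 26503753/25000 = 1060.15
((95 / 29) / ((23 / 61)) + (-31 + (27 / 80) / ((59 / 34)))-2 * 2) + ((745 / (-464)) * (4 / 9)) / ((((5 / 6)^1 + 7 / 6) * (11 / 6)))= -1366800601 / 51945960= -26.31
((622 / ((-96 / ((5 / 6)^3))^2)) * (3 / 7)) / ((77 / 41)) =199234375 / 38626689024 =0.01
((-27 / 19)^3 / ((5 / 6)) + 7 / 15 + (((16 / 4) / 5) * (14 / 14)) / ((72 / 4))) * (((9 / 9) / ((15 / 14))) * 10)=-5068700 / 185193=-27.37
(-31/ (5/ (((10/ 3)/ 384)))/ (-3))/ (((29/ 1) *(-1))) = -31/ 50112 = -0.00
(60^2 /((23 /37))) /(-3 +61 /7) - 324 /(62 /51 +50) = 15126417 /15019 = 1007.15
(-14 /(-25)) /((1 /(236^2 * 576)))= 449132544 /25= 17965301.76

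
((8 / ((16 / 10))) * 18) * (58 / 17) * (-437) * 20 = -45622800 / 17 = -2683694.12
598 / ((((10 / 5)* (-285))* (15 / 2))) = -598 / 4275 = -0.14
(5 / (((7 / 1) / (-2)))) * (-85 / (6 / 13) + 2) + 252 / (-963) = 584167 / 2247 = 259.98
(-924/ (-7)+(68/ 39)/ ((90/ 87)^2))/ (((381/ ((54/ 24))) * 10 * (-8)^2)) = 1172597/ 950976000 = 0.00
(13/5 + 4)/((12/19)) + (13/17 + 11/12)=6187/510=12.13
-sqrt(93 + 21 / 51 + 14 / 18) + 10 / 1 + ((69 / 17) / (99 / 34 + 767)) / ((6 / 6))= 261908 / 26177 - sqrt(244987) / 51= 0.30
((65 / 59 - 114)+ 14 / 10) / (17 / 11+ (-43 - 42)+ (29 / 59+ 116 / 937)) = 113005948 / 83959345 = 1.35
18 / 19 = 0.95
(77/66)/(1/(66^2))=5082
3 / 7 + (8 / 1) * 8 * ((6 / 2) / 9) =457 / 21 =21.76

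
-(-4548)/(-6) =-758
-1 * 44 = -44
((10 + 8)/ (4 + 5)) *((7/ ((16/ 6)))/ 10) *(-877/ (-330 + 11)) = 18417/ 12760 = 1.44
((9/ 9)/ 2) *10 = 5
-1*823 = -823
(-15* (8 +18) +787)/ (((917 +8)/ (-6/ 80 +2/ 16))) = 397/ 18500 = 0.02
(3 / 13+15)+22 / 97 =19492 / 1261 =15.46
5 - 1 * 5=0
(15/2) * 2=15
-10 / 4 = -5 / 2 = -2.50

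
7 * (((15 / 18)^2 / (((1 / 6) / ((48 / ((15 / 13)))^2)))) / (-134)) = -75712 / 201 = -376.68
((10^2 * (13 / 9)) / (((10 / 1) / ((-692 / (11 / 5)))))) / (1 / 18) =-899600 / 11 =-81781.82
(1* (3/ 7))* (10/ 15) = 2/ 7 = 0.29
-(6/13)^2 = -36/169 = -0.21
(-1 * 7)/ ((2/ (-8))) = 28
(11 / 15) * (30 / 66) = 1 / 3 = 0.33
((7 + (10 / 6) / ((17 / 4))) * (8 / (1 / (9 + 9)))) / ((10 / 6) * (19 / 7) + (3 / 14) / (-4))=238.12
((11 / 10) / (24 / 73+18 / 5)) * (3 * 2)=803 / 478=1.68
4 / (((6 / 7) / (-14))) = -65.33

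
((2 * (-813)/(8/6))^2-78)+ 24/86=1487102.53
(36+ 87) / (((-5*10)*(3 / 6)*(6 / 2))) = -41 / 25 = -1.64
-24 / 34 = -12 / 17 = -0.71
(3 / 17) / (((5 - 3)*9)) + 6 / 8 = 155 / 204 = 0.76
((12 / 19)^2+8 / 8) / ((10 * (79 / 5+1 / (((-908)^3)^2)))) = 141506527453161359360 / 15982671906680034883341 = 0.01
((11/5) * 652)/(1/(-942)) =-6756024/5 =-1351204.80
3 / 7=0.43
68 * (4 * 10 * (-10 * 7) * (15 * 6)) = -17136000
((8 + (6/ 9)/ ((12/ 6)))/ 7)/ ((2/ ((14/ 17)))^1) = 25/ 51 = 0.49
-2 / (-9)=2 / 9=0.22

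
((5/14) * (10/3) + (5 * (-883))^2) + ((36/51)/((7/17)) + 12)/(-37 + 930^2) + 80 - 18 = 354021335667164/18162123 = 19492288.19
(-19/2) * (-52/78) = 19/3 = 6.33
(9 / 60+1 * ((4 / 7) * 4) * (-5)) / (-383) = 0.03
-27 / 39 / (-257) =9 / 3341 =0.00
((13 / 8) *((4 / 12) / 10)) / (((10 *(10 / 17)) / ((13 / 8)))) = 2873 / 192000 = 0.01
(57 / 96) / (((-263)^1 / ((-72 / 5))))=171 / 5260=0.03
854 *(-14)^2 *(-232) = -38833088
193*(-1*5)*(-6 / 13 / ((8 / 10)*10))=2895 / 52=55.67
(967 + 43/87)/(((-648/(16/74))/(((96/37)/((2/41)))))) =-55216832/3215781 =-17.17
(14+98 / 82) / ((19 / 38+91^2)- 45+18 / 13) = 16198 / 8781585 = 0.00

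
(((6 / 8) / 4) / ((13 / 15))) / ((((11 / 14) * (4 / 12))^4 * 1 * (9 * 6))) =324135 / 380666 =0.85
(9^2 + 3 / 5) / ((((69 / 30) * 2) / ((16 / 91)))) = 6528 / 2093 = 3.12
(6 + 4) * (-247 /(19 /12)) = -1560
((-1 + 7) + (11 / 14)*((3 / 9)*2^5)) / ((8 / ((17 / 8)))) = 2567 / 672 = 3.82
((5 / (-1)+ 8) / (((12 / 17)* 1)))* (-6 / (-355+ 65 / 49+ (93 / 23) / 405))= 7759395 / 107616262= 0.07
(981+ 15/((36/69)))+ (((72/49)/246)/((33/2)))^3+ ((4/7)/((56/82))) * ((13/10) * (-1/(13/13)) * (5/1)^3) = 37720744965724559/43169583345196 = 873.78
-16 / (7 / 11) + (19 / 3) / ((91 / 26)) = -70 / 3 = -23.33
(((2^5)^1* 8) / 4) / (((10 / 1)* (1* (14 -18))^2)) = 0.40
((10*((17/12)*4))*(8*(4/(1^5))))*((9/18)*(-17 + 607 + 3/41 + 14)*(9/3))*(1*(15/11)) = 1010493600/451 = 2240562.31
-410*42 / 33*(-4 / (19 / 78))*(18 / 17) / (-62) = -16117920 / 110143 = -146.34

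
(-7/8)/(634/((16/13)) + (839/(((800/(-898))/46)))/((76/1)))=13300/834453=0.02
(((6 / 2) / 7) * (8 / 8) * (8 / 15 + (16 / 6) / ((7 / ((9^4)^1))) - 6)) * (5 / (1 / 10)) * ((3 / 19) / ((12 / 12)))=7855980 / 931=8438.22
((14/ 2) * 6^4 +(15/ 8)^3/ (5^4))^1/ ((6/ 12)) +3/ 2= 23226267/ 1280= 18145.52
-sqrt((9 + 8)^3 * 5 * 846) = -4558.73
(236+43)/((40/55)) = 3069/8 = 383.62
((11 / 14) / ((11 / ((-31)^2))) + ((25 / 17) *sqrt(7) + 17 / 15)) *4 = 100 *sqrt(7) / 17 + 29306 / 105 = 294.67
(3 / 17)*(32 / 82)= 48 / 697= 0.07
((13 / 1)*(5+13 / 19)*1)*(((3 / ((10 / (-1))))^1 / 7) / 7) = -2106 / 4655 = -0.45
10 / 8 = 5 / 4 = 1.25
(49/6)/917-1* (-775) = 609157/786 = 775.01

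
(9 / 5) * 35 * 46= 2898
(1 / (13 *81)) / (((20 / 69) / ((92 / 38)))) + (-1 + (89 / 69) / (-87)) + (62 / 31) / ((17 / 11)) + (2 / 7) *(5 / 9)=2360606957 / 5293385370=0.45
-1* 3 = -3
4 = 4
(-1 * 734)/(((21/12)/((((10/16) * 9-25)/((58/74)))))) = 2104745/203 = 10368.20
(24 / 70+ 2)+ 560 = 19682 / 35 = 562.34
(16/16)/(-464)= -1/464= -0.00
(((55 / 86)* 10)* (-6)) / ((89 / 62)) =-102300 / 3827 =-26.73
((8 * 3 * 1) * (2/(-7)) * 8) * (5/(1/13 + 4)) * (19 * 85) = -40310400/371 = -108653.37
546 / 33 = 182 / 11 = 16.55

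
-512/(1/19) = -9728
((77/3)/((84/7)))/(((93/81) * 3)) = 77/124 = 0.62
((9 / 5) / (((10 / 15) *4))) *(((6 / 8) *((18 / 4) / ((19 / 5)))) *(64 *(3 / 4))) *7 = 15309 / 76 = 201.43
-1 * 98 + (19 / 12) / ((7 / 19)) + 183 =7501 / 84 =89.30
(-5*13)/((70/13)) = -169/14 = -12.07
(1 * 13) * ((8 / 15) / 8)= 13 / 15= 0.87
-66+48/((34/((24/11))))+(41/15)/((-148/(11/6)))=-156807457/2490840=-62.95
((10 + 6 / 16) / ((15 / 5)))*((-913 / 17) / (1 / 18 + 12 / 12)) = -227337 / 1292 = -175.96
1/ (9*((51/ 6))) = 2/ 153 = 0.01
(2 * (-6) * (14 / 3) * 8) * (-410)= 183680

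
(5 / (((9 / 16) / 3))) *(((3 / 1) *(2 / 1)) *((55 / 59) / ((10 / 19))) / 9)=31.49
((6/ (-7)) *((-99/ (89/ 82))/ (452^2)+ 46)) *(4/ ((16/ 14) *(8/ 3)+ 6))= -3763856061/ 215923790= -17.43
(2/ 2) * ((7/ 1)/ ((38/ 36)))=6.63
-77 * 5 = -385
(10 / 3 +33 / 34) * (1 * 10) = 2195 / 51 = 43.04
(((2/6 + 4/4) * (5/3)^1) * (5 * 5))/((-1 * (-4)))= 125/9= 13.89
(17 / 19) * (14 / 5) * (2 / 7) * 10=136 / 19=7.16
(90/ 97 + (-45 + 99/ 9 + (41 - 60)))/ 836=-5051/ 81092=-0.06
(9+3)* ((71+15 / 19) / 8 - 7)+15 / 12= 1895 / 76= 24.93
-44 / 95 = -0.46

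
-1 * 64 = -64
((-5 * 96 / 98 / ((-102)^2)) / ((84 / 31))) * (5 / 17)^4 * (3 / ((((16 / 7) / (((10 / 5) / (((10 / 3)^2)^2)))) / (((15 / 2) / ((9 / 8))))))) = -6975 / 37847708192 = -0.00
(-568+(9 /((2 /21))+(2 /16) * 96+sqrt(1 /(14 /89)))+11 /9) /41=-8285 /738+sqrt(1246) /574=-11.16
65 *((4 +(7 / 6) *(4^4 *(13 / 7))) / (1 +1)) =18156.67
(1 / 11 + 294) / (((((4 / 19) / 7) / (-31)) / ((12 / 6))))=-13337905 / 22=-606268.41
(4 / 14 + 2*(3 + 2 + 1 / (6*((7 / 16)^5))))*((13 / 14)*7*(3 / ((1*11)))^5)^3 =17012748103767 / 580223223003048317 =0.00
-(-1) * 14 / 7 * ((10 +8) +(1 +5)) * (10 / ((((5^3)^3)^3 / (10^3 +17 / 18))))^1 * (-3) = -288272 / 1490116119384765625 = -0.00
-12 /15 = -4 /5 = -0.80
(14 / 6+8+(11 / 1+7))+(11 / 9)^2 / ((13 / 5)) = 30440 / 1053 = 28.91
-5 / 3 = -1.67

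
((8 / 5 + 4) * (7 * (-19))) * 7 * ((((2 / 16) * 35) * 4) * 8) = -729904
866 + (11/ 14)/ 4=48507/ 56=866.20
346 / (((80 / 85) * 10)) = 2941 / 80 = 36.76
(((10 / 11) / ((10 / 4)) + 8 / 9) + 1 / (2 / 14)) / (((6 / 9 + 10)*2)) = 817 / 2112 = 0.39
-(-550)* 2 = 1100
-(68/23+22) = -574/23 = -24.96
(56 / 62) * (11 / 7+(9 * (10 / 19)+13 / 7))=4344 / 589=7.38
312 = 312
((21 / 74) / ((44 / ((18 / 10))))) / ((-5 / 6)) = -567 / 40700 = -0.01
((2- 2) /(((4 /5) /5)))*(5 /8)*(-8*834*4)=0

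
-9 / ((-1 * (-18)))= -1 / 2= -0.50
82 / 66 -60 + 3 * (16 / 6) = -1675 / 33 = -50.76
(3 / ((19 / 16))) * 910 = 43680 / 19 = 2298.95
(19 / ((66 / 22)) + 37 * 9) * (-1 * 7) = -7126 / 3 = -2375.33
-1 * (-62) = 62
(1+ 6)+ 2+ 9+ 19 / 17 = 325 / 17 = 19.12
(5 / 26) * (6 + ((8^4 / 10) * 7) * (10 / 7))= 10255 / 13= 788.85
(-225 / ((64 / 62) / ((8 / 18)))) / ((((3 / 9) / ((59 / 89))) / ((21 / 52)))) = -2880675 / 37024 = -77.81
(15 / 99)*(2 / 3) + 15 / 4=1525 / 396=3.85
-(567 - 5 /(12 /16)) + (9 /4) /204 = -457223 /816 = -560.32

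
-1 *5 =-5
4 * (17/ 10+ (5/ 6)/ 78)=4003/ 585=6.84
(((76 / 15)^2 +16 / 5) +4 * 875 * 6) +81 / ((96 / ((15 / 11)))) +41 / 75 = 21030.57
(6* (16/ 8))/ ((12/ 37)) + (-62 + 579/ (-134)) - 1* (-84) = 7327/ 134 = 54.68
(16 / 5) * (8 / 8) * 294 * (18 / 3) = 5644.80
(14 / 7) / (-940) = -1 / 470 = -0.00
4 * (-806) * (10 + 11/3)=-132184/3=-44061.33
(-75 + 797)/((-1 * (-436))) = 361/218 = 1.66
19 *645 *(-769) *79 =-744503505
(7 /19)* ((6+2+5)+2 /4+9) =315 /38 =8.29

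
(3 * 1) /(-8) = -0.38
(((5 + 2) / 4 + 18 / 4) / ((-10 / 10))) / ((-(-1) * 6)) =-25 / 24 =-1.04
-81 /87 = -27 /29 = -0.93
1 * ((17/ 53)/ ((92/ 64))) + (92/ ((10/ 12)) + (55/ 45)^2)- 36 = 37578563/ 493695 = 76.12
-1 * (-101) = 101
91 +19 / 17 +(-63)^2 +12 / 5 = 4063.52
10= 10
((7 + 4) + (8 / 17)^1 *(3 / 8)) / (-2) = -95 / 17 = -5.59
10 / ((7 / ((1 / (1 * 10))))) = 1 / 7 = 0.14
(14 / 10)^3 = 343 / 125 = 2.74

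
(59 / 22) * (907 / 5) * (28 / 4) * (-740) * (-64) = 1774062976 / 11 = 161278452.36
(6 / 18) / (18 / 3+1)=1 / 21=0.05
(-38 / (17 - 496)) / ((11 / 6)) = 228 / 5269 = 0.04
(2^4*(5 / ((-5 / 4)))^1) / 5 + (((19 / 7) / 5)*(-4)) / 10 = -2278 / 175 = -13.02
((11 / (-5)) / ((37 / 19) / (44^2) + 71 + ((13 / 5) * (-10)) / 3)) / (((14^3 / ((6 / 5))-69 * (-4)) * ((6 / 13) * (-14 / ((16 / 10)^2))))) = 31560672 / 5784142839125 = 0.00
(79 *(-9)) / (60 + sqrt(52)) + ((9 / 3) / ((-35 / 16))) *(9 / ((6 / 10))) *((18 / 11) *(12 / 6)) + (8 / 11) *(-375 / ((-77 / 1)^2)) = -4592903811 / 57849253 + 711 *sqrt(13) / 1774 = -77.95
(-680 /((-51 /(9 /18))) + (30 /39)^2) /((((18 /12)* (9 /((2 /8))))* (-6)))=-0.02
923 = 923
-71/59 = -1.20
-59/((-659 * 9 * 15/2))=118/88965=0.00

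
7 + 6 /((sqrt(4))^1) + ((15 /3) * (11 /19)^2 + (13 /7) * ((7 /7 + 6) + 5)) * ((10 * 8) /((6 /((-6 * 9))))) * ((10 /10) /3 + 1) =-58103690 /2527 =-22993.15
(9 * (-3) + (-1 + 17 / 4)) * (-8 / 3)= 190 / 3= 63.33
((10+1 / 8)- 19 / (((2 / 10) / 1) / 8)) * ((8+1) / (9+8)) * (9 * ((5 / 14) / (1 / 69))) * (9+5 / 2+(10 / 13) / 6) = -7240540185 / 7072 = -1023832.04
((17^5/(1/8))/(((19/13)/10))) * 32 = 47252840960/19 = 2486991629.47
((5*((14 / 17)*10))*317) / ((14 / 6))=95100 / 17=5594.12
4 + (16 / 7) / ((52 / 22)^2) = 5216 / 1183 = 4.41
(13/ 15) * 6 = 26/ 5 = 5.20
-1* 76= -76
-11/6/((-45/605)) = 1331/54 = 24.65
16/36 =4/9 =0.44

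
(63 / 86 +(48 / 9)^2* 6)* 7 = 309547 / 258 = 1199.79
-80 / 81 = -0.99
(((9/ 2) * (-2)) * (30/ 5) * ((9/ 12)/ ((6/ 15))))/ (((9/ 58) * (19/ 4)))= -2610/ 19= -137.37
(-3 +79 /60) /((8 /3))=-101 /160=-0.63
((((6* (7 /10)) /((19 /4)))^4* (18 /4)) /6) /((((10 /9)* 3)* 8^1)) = 7001316 /407253125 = 0.02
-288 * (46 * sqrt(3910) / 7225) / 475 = -13248 * sqrt(3910) / 3431875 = -0.24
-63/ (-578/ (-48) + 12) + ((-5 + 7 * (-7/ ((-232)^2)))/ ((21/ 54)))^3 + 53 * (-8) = -9848804332164707061737/ 3857517061158699008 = -2553.15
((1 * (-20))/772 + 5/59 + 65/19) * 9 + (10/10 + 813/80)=735280429/17308240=42.48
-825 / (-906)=275 / 302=0.91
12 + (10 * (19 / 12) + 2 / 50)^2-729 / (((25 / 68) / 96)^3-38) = 67347021874473839711 / 237851859657397500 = 283.15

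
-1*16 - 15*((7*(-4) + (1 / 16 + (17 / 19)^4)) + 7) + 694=2048540193 / 2085136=982.45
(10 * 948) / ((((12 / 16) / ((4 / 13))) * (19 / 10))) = 505600 / 247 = 2046.96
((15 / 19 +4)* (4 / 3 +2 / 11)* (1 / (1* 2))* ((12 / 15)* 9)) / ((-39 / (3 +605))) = -4480 / 11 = -407.27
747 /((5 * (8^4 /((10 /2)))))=747 /4096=0.18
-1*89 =-89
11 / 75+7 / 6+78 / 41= 19777 / 6150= 3.22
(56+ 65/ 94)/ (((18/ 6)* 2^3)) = 5329/ 2256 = 2.36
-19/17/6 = -19/102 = -0.19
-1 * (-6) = 6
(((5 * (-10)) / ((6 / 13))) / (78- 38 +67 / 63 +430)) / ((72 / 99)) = -75075 / 237416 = -0.32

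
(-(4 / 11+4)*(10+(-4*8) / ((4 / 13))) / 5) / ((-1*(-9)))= 1504 / 165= 9.12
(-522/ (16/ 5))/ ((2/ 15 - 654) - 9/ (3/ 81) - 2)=19575/ 107864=0.18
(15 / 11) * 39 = 585 / 11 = 53.18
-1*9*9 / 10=-81 / 10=-8.10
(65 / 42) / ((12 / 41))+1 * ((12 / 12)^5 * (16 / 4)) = 4681 / 504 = 9.29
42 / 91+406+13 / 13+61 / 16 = 411.27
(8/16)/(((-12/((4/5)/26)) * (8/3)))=-0.00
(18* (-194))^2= 12194064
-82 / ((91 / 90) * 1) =-7380 / 91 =-81.10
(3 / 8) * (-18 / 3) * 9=-81 / 4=-20.25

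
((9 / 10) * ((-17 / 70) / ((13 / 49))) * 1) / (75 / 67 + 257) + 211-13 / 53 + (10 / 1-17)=242781474679 / 1191556600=203.75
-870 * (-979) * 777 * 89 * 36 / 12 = 176699054070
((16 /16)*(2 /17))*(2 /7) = 4 /119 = 0.03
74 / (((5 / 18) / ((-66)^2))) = 5802192 / 5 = 1160438.40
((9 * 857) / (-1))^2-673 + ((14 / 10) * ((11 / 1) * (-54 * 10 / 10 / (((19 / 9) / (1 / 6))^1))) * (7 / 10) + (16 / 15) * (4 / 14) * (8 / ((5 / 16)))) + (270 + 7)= 1186824200159 / 19950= 59489934.85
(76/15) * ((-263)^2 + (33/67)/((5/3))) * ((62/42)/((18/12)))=109185116368/316575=344894.94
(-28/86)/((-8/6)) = 21/86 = 0.24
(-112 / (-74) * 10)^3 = 175616000 / 50653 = 3467.04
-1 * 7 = -7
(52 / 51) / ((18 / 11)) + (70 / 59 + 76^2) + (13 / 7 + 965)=1278566228 / 189567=6744.67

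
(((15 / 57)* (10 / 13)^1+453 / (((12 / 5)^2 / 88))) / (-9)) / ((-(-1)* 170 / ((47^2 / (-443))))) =4531531555 / 200896956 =22.56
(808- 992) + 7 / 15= -2753 / 15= -183.53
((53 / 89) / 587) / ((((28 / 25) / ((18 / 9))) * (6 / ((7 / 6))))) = 1325 / 3761496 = 0.00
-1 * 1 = -1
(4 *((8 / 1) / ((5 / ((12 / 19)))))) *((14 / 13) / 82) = 2688 / 50635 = 0.05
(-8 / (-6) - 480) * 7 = -10052 / 3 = -3350.67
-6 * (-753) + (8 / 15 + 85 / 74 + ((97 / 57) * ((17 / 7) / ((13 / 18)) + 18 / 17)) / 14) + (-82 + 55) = 54009351233 / 12020190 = 4493.22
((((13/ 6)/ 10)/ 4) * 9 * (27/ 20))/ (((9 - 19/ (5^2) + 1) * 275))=351/ 1355200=0.00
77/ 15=5.13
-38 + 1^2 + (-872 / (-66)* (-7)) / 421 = -517093 / 13893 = -37.22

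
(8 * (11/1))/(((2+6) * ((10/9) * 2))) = 99/20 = 4.95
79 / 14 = 5.64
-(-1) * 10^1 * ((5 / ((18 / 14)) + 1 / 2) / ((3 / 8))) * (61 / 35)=38552 / 189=203.98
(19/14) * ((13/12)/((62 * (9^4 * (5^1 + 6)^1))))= 247/751733136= 0.00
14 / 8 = 7 / 4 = 1.75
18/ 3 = 6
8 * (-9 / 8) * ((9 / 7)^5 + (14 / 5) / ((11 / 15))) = -65.98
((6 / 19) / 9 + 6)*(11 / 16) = 4.15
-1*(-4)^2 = -16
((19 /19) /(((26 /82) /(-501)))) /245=-6.45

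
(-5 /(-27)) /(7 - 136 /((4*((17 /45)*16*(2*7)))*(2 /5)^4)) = -8960 /420687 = -0.02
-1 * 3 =-3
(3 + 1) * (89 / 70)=5.09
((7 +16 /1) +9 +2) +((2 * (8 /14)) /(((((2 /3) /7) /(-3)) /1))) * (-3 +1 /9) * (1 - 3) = -174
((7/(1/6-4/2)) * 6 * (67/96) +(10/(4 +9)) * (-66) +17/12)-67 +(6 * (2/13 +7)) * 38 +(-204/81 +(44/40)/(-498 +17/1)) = 657676229/439560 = 1496.21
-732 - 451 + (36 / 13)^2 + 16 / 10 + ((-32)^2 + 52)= -82583 / 845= -97.73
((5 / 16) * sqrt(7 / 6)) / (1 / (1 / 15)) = sqrt(42) / 288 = 0.02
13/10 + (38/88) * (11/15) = 97/60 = 1.62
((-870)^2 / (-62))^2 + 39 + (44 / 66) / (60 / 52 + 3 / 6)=18475952807263 / 123969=149036878.63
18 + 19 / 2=55 / 2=27.50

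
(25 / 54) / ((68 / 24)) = 25 / 153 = 0.16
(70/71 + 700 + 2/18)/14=448001/8946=50.08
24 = 24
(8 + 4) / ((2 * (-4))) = -3 / 2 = -1.50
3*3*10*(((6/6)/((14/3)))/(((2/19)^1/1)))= 2565/14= 183.21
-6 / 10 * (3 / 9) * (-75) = 15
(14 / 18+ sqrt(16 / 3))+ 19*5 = 4*sqrt(3) / 3+ 862 / 9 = 98.09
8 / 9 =0.89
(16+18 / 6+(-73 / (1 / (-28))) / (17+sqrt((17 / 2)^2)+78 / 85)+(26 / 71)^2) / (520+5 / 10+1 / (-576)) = 139828869440 / 754152216413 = 0.19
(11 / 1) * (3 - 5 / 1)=-22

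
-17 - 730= -747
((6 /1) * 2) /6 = 2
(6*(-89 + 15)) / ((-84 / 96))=3552 / 7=507.43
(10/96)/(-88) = -5/4224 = -0.00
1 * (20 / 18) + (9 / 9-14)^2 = 1531 / 9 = 170.11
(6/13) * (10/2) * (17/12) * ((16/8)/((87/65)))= 4.89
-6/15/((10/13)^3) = -2197/2500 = -0.88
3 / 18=1 / 6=0.17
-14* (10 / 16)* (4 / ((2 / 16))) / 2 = -140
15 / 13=1.15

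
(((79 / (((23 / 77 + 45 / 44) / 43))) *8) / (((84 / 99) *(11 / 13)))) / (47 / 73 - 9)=-38685036 / 11285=-3428.00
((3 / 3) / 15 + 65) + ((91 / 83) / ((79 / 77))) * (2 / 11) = 6418742 / 98355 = 65.26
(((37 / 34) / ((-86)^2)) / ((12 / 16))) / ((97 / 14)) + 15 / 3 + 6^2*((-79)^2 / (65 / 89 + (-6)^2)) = 183054480707198 / 29901552807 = 6121.91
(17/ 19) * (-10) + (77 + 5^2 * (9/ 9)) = 1768/ 19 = 93.05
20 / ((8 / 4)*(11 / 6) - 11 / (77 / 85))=-210 / 89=-2.36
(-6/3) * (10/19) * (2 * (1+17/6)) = -460/57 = -8.07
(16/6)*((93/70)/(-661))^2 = 5766/535228225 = 0.00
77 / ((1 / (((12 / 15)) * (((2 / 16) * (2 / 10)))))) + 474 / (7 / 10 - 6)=-232919 / 2650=-87.89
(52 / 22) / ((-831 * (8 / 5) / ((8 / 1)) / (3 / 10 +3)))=-0.05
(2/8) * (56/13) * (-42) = -588/13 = -45.23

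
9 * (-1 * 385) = -3465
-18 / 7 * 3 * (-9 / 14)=243 / 49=4.96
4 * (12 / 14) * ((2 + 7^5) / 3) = 134472 / 7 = 19210.29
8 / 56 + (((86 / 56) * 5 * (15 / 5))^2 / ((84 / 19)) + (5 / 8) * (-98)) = 1293401 / 21952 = 58.92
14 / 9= 1.56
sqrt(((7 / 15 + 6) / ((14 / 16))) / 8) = sqrt(10185) / 105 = 0.96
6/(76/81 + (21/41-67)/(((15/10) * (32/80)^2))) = -19926/916909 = -0.02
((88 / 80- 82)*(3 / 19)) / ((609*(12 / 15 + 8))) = -809 / 339416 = -0.00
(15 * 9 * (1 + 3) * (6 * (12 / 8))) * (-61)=-296460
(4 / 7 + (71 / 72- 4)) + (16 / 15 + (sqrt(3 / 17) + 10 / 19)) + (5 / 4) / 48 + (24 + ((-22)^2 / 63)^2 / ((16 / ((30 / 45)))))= sqrt(51) / 17 + 1855891699 / 72394560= 26.06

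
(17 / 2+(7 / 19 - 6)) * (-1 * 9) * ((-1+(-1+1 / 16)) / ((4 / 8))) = 30411 / 304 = 100.04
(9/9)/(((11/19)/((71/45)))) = 1349/495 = 2.73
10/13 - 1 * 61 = -60.23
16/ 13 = 1.23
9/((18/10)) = 5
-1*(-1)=1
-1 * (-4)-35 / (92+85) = 673 / 177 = 3.80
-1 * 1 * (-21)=21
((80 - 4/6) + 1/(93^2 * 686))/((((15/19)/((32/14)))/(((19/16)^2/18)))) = 645708516611/35884078272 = 17.99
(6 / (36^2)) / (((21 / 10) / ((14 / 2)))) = 0.02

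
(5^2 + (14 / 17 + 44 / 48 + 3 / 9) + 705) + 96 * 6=88949 / 68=1308.07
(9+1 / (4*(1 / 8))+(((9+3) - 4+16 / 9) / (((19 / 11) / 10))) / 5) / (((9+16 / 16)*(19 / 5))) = 3817 / 6498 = 0.59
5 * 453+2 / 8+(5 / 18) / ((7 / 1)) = 570853 / 252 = 2265.29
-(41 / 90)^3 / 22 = -68921 / 16038000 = -0.00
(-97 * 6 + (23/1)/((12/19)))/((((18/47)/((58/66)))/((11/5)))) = -8923561/3240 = -2754.19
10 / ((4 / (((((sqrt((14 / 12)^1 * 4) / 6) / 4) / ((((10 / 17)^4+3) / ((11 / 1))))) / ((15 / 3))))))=918731 * sqrt(42) / 37521072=0.16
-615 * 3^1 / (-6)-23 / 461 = 283469 / 922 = 307.45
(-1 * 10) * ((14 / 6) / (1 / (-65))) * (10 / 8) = 11375 / 6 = 1895.83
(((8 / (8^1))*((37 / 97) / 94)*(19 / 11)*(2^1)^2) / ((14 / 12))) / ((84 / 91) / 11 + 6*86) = 9139 / 196264950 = 0.00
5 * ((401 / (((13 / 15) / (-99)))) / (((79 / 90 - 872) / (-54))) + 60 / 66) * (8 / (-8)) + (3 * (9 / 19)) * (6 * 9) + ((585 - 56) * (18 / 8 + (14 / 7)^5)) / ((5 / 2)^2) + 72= 91812990375241 / 5325387925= 17240.62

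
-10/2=-5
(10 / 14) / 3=5 / 21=0.24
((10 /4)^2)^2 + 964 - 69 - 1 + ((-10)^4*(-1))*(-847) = 135534929 /16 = 8470933.06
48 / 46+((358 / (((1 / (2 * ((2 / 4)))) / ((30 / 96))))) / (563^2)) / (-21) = 1277998423 / 1224768216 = 1.04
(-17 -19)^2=1296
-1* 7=-7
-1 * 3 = -3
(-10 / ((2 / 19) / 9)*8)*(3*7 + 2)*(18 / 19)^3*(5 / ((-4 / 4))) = 241444800 / 361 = 668822.16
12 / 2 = 6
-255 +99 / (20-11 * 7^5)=-15712878 / 61619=-255.00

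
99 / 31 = 3.19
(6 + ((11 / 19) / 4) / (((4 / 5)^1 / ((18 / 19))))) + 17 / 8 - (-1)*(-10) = -615 / 361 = -1.70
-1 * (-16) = 16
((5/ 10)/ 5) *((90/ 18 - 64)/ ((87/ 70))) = -4.75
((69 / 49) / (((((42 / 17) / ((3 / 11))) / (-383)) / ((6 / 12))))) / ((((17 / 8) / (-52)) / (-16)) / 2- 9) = 1495133952 / 451971443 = 3.31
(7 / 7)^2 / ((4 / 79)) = 79 / 4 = 19.75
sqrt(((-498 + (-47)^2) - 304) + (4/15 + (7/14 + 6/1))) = sqrt(1272390)/30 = 37.60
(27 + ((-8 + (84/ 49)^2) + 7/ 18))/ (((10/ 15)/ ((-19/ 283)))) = -374167/ 166404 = -2.25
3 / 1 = 3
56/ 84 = 2/ 3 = 0.67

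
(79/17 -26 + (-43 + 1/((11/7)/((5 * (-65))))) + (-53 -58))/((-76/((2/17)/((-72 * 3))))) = -11911/4348872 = -0.00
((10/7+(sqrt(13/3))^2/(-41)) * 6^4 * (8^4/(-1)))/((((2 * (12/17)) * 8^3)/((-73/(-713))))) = -994.69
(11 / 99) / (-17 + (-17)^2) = 1 / 2448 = 0.00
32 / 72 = 4 / 9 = 0.44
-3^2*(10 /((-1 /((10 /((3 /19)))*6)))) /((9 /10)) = 38000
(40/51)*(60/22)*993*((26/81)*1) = 3442400/5049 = 681.80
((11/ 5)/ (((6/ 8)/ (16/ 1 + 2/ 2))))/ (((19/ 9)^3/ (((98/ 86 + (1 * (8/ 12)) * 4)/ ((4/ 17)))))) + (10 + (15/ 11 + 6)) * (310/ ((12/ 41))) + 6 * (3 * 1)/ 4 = 899381260232/ 48664605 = 18481.22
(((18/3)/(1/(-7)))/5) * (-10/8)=21/2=10.50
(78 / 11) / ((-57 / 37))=-962 / 209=-4.60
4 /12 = 1 /3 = 0.33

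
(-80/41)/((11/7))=-1.24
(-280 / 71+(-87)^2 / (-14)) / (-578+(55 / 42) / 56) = 90941592 / 96517471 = 0.94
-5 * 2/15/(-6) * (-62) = -62/9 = -6.89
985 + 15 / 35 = 6898 / 7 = 985.43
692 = 692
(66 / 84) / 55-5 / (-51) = 401 / 3570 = 0.11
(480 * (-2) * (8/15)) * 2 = -1024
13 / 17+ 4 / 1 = 81 / 17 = 4.76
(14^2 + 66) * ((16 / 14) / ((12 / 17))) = 8908 / 21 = 424.19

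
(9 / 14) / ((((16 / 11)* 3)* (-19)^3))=-0.00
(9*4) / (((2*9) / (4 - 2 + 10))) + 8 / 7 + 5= 211 / 7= 30.14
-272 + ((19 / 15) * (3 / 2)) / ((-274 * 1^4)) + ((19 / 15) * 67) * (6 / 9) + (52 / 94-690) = -1048769341 / 1159020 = -904.88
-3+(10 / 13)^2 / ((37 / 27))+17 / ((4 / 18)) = 924591 / 12506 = 73.93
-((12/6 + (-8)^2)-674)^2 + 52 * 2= -369560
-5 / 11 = -0.45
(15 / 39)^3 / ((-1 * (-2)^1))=125 / 4394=0.03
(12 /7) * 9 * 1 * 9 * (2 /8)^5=243 /1792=0.14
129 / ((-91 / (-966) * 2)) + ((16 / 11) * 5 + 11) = 100524 / 143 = 702.97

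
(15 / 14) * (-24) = -180 / 7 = -25.71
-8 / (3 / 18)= -48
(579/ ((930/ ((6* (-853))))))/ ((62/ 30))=-1481661/ 961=-1541.79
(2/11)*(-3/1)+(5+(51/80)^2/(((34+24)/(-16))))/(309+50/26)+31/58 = 4898457/1031518400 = 0.00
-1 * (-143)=143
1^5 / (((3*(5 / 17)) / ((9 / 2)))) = 51 / 10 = 5.10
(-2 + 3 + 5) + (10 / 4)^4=721 / 16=45.06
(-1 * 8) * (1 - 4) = 24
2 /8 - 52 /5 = -203 /20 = -10.15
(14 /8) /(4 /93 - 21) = -651 /7796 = -0.08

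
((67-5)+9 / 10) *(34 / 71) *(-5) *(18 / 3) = -64158 / 71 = -903.63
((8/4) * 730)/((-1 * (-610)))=146/61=2.39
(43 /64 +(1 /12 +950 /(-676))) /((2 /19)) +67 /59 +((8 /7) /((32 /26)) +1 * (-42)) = -1235894641 /26802048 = -46.11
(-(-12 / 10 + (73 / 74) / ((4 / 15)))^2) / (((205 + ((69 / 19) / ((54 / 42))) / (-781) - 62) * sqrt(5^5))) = -609108348717 * sqrt(5) / 1742947826000000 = -0.00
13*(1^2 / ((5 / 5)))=13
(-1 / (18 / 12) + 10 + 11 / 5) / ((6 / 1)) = 1.92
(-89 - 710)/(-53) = 799/53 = 15.08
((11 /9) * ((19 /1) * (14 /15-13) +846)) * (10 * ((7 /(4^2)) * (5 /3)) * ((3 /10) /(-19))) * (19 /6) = -712327 /2592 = -274.82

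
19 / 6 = 3.17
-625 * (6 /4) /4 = -1875 /8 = -234.38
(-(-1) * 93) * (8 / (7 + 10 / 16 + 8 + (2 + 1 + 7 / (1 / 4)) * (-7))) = -3.69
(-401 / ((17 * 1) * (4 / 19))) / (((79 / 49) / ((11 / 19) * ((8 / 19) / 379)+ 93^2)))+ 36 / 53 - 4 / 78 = -48061001543429921 / 79959356724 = -601067.89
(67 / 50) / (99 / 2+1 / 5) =67 / 2485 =0.03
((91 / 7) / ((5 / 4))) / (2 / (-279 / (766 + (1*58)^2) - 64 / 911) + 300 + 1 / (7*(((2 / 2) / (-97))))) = 188729996 / 4929297235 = 0.04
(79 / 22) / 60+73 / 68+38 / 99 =102139 / 67320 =1.52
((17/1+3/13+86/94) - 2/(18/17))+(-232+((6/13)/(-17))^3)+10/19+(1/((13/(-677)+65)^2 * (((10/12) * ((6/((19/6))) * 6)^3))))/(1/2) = -2122352778809482968085819/9861458297127512924160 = -215.22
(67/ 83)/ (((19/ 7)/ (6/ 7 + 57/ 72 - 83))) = -915689/ 37848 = -24.19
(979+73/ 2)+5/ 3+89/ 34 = 52009/ 51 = 1019.78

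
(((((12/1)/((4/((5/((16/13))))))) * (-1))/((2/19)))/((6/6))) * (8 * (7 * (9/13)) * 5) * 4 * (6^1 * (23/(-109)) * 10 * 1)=123889500/109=1136600.92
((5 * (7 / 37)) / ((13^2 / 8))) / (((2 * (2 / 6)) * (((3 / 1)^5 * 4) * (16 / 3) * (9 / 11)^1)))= 385 / 24311664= 0.00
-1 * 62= -62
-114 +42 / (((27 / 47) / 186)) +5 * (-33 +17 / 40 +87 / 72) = 79967 / 6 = 13327.83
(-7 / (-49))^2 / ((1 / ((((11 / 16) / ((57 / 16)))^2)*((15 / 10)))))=121 / 106134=0.00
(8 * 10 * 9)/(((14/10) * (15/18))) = 4320/7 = 617.14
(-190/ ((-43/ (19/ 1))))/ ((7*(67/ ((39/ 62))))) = 70395/ 625177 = 0.11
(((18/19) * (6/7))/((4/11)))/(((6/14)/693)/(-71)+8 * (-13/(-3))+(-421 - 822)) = -4871097/2635777394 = -0.00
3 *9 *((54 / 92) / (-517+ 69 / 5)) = -3645 / 115736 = -0.03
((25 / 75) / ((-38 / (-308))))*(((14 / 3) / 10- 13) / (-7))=4136 / 855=4.84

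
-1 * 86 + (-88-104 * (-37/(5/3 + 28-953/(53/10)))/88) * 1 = -45769401/262603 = -174.29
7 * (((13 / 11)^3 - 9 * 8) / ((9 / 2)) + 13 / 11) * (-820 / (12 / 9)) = 248417155 / 3993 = 62213.16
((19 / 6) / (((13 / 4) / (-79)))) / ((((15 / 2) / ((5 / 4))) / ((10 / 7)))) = -15010 / 819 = -18.33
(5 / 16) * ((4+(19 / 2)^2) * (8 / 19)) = 1885 / 152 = 12.40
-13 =-13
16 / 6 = 2.67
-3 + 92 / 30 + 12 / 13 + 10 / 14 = 2326 / 1365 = 1.70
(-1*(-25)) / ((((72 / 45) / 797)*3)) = 4151.04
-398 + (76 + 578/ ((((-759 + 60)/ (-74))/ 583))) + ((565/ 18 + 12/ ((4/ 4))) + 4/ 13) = 1929840269/ 54522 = 35395.63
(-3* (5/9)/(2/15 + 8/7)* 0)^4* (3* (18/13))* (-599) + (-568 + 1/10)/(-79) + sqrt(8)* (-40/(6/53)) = 5679/790 - 2120* sqrt(2)/3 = -992.19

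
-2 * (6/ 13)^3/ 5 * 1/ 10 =-216/ 54925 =-0.00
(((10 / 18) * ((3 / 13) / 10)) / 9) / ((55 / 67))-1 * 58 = -2239313 / 38610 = -58.00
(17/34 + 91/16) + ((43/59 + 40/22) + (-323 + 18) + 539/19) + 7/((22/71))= -48397927/197296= -245.31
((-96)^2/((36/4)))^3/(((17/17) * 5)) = 1073741824/5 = 214748364.80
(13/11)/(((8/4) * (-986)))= -13/21692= -0.00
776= 776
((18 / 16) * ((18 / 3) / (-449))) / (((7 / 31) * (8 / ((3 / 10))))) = -0.00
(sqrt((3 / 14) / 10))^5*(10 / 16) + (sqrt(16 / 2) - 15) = -15 + 9*sqrt(105) / 2195200 + 2*sqrt(2) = -12.17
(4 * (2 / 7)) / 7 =8 / 49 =0.16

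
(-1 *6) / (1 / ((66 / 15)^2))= -2904 / 25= -116.16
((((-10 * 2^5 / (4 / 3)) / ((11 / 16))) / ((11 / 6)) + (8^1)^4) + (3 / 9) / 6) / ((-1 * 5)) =-8506489 / 10890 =-781.13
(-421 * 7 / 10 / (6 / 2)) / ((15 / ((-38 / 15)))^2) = -2127734 / 759375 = -2.80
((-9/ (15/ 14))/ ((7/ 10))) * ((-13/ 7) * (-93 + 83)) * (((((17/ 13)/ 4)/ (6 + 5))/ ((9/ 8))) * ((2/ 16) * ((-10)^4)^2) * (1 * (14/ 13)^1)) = -34000000000/ 429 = -79254079.25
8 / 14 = 0.57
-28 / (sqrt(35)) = -4 * sqrt(35) / 5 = -4.73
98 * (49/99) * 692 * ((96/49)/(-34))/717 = -1085056/402237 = -2.70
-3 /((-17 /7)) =21 /17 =1.24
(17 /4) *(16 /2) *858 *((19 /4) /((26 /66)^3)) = 383052483 /169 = 2266582.74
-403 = -403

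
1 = 1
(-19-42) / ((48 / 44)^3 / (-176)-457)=893101 / 6691045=0.13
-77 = -77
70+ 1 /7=491 /7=70.14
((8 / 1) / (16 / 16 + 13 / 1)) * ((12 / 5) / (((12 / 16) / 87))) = 5568 / 35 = 159.09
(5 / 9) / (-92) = -5 / 828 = -0.01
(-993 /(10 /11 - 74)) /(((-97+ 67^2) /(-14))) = -25487 /588528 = -0.04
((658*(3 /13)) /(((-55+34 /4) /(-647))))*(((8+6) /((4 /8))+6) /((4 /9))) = 65136078 /403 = 161627.99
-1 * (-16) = 16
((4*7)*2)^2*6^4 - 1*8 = 4064248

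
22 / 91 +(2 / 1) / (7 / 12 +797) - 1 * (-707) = 615982173 / 870961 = 707.24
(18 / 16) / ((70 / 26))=0.42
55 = 55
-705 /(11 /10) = -640.91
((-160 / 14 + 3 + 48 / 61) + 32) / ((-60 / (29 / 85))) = -100543 / 725900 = -0.14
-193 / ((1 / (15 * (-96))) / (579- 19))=155635200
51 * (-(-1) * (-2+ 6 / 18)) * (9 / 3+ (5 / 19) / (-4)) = -18955 / 76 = -249.41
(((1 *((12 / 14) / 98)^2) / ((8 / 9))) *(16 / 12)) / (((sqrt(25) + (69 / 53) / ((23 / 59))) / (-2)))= -1431 / 52000858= -0.00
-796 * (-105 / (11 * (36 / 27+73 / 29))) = 1454292 / 737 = 1973.26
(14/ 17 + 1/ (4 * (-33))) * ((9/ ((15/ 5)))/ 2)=1831/ 1496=1.22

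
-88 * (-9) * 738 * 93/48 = 1132461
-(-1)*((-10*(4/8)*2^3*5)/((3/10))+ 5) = -1985/3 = -661.67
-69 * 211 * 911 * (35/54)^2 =-5415826675/972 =-5571838.14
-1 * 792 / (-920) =99 / 115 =0.86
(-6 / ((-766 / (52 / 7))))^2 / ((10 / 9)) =109512 / 35938805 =0.00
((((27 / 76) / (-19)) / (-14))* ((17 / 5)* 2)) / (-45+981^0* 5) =-459 / 2021600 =-0.00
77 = 77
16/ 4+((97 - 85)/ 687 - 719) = -163731/ 229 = -714.98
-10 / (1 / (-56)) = 560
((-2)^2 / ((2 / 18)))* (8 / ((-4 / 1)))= -72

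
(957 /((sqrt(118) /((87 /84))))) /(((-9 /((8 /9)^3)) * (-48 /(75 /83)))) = 925100 * sqrt(118) /74968173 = 0.13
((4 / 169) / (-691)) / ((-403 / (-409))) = -1636 / 47061937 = -0.00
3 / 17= 0.18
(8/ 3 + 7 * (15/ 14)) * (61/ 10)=3721/ 60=62.02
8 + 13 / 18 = 157 / 18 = 8.72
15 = 15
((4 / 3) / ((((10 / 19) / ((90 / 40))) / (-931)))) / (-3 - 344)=53067 / 3470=15.29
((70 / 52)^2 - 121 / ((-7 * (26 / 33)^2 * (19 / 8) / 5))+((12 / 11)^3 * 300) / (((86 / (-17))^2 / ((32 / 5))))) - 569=-90975870293093 / 221265296252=-411.16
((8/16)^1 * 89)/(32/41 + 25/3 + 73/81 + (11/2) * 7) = 295569/322237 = 0.92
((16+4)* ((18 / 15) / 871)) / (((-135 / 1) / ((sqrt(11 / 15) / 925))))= -8* sqrt(165) / 543830625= -0.00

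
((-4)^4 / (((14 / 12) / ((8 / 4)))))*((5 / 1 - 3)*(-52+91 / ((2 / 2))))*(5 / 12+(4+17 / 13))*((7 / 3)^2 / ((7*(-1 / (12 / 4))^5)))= -37034496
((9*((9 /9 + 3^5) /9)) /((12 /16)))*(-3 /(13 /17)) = -16592 /13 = -1276.31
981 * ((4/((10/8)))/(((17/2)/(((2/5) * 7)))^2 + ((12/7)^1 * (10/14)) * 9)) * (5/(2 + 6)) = 1538208/15865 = 96.96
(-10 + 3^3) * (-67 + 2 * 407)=12699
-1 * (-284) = 284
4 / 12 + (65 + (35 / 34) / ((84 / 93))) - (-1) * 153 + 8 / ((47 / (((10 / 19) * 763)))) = 104868005 / 364344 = 287.83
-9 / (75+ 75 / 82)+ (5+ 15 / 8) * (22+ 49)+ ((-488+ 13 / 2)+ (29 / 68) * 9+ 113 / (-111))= 292150259 / 31324200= 9.33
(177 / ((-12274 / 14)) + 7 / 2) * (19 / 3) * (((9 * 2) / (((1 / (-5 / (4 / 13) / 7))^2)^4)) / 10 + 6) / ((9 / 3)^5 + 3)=1110003429680644801 / 8576968909651968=129.42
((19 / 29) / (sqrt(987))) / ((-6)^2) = 19*sqrt(987) / 1030428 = 0.00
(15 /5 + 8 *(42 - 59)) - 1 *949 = -1082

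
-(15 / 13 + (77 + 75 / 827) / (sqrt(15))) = -63754 *sqrt(15) / 12405 - 15 / 13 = -21.06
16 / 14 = 8 / 7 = 1.14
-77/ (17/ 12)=-924/ 17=-54.35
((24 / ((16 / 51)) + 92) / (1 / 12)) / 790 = 1011 / 395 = 2.56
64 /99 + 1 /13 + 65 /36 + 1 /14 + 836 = 30219803 /36036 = 838.60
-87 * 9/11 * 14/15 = -3654/55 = -66.44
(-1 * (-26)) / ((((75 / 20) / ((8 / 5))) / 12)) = 3328 / 25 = 133.12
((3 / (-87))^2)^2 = 1 / 707281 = 0.00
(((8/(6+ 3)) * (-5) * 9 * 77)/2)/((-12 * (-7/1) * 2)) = -55/6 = -9.17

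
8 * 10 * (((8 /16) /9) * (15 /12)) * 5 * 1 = 250 /9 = 27.78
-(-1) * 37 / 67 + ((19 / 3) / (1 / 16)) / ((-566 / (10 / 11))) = 243703 / 625713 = 0.39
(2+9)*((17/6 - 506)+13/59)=-1958473/354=-5532.41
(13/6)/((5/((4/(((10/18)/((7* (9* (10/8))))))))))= 245.70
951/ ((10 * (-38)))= -951/ 380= -2.50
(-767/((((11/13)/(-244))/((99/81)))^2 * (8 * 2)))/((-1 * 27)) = 482327183/2187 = 220542.84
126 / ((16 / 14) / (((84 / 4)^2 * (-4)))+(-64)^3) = -0.00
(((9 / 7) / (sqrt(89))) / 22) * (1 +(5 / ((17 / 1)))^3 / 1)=2061 * sqrt(89) / 3060799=0.01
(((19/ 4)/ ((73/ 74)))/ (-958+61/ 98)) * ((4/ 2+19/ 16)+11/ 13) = -28901033/ 1424608432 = -0.02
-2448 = -2448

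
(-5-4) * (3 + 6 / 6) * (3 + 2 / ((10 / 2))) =-612 / 5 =-122.40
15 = 15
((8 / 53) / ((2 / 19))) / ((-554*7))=-38 / 102767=-0.00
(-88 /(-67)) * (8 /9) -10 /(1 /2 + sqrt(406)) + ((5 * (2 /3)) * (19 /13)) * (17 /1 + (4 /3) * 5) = 115.98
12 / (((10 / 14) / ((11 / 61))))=924 / 305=3.03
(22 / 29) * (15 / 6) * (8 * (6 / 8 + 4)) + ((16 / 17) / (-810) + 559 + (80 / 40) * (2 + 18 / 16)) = 509000237 / 798660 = 637.32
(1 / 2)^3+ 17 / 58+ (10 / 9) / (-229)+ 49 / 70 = 2661517 / 2390760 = 1.11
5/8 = 0.62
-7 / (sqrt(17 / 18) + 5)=-630 / 433 + 21 * sqrt(34) / 433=-1.17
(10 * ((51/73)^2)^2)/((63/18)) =135304020/198787687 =0.68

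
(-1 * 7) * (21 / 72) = -2.04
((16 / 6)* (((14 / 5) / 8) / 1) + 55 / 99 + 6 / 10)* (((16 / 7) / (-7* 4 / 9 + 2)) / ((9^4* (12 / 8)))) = -1504 / 3444525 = -0.00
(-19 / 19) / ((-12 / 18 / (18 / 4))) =27 / 4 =6.75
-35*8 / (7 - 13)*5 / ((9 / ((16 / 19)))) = 11200 / 513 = 21.83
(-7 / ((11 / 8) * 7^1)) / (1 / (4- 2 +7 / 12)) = -62 / 33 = -1.88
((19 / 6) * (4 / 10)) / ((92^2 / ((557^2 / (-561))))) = -5894731 / 71224560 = -0.08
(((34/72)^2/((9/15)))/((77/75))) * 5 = 180625/99792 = 1.81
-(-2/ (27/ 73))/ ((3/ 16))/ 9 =2336/ 729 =3.20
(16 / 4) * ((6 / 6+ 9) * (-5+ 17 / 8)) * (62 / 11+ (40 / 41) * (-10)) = 213670 / 451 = 473.77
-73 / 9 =-8.11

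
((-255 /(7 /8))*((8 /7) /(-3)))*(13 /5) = 14144 /49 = 288.65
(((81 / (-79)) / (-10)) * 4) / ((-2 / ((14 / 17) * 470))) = -106596 / 1343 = -79.37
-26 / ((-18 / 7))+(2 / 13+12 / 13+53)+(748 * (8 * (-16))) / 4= -23871.81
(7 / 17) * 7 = 49 / 17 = 2.88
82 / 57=1.44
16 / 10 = 8 / 5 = 1.60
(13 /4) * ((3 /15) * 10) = 13 /2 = 6.50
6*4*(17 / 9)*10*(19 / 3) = 25840 / 9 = 2871.11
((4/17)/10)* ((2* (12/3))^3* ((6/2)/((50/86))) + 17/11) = 1453906/23375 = 62.20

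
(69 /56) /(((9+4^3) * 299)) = 3 /53144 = 0.00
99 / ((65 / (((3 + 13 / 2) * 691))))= 1299771 / 130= 9998.24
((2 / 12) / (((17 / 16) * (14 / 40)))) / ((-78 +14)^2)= 5 / 45696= 0.00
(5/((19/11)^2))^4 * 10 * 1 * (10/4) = 3349357515625/16983563041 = 197.21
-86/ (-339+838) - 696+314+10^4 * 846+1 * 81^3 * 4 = 5282105532/ 499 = 10585381.83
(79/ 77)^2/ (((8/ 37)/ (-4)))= -230917/ 11858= -19.47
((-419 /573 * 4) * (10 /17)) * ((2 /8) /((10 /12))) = -1676 /3247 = -0.52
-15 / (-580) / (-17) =-3 / 1972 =-0.00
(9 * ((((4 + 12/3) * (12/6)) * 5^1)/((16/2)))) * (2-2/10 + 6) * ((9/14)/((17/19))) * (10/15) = 40014/119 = 336.25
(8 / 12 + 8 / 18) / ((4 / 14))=35 / 9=3.89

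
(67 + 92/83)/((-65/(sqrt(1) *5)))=-5653/1079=-5.24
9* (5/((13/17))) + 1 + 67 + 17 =1870/13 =143.85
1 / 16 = 0.06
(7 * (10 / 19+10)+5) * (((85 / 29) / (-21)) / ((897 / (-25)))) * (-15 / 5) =-10625 / 11571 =-0.92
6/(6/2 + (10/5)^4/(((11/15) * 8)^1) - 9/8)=176/135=1.30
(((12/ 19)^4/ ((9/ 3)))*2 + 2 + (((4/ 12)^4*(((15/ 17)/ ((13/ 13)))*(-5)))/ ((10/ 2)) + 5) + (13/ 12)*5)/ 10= 2993702281/ 2392693560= 1.25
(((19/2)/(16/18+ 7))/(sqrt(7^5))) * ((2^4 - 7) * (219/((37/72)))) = 12133476 * sqrt(7)/901061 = 35.63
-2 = -2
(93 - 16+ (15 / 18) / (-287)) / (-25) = -132589 / 43050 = -3.08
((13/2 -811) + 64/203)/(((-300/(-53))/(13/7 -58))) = 2266882557/284200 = 7976.36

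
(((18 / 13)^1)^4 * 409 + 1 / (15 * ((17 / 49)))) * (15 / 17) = 10949871409 / 8254129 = 1326.59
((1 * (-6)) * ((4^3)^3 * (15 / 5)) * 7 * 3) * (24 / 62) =-38357586.58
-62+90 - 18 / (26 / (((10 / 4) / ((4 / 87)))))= -1003 / 104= -9.64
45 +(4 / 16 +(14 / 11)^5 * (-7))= 14091159 / 644204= 21.87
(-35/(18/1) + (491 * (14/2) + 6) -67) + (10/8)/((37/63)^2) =3377.68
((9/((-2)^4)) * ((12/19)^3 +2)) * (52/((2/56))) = 12650274/6859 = 1844.33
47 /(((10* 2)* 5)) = 47 /100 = 0.47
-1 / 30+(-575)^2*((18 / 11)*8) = 1428299989 / 330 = 4328181.78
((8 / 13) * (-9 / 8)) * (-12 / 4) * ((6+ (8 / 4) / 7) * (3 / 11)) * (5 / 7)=1620 / 637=2.54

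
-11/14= -0.79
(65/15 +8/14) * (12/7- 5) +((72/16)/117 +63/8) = -125395/15288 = -8.20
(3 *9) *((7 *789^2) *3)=352969407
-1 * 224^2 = -50176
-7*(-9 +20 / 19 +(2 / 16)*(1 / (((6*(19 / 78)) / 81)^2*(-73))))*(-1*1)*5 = -97450675 / 210824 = -462.24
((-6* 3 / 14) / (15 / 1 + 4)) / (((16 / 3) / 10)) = -135 / 1064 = -0.13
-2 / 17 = -0.12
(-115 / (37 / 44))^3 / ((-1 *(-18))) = -64777108000 / 455877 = -142093.39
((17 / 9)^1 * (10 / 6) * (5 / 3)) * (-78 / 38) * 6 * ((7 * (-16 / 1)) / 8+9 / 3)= 121550 / 171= 710.82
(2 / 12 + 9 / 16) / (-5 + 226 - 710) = -35 / 23472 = -0.00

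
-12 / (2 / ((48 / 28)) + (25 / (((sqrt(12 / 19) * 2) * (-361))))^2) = -1316928 / 128243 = -10.27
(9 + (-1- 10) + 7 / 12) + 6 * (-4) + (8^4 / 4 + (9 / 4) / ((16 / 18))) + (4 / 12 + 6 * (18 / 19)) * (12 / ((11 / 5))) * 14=29306203 / 20064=1460.64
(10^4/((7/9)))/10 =9000/7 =1285.71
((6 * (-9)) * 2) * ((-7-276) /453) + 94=161.47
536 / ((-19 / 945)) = -506520 / 19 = -26658.95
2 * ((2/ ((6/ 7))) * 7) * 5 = 490/ 3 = 163.33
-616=-616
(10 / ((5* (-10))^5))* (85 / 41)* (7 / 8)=-119 / 2050000000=-0.00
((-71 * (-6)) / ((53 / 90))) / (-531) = -4260 / 3127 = -1.36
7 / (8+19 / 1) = 7 / 27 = 0.26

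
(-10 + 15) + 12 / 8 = 13 / 2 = 6.50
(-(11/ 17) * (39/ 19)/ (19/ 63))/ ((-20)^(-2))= -10810800/ 6137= -1761.58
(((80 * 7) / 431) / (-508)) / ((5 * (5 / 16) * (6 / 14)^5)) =-7529536 / 66505455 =-0.11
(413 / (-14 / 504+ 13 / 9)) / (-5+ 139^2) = 1239 / 82093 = 0.02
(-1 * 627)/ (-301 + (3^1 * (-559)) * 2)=627/ 3655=0.17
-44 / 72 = -11 / 18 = -0.61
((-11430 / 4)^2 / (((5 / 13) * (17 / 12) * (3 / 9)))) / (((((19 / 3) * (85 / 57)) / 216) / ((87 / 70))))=12925990728612 / 10115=1277903186.22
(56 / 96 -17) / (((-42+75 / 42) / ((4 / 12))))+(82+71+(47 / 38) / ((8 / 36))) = 158.70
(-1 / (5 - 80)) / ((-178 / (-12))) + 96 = 213602 / 2225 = 96.00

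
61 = 61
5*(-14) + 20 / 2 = -60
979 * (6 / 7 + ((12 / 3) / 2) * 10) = 142934 / 7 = 20419.14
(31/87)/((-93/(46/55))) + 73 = 1047869/14355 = 73.00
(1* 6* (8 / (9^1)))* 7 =112 / 3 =37.33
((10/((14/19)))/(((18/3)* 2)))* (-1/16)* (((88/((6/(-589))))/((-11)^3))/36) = -55955/4390848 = -0.01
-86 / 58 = -43 / 29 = -1.48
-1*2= -2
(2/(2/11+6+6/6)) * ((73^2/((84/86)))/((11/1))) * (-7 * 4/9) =-916588/2133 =-429.72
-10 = -10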